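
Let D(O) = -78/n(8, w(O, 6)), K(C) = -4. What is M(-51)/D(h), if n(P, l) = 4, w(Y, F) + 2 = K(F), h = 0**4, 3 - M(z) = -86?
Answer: -178/39 ≈ -4.5641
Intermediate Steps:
M(z) = 89 (M(z) = 3 - 1*(-86) = 3 + 86 = 89)
h = 0
w(Y, F) = -6 (w(Y, F) = -2 - 4 = -6)
D(O) = -39/2 (D(O) = -78/4 = -78*1/4 = -39/2)
M(-51)/D(h) = 89/(-39/2) = 89*(-2/39) = -178/39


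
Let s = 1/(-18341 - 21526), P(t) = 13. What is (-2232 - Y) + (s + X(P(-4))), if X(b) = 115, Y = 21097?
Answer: -925472539/39867 ≈ -23214.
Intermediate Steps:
s = -1/39867 (s = 1/(-39867) = -1/39867 ≈ -2.5083e-5)
(-2232 - Y) + (s + X(P(-4))) = (-2232 - 1*21097) + (-1/39867 + 115) = (-2232 - 21097) + 4584704/39867 = -23329 + 4584704/39867 = -925472539/39867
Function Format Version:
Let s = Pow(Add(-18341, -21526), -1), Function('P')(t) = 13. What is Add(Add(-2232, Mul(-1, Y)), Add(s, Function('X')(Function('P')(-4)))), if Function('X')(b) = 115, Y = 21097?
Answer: Rational(-925472539, 39867) ≈ -23214.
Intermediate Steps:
s = Rational(-1, 39867) (s = Pow(-39867, -1) = Rational(-1, 39867) ≈ -2.5083e-5)
Add(Add(-2232, Mul(-1, Y)), Add(s, Function('X')(Function('P')(-4)))) = Add(Add(-2232, Mul(-1, 21097)), Add(Rational(-1, 39867), 115)) = Add(Add(-2232, -21097), Rational(4584704, 39867)) = Add(-23329, Rational(4584704, 39867)) = Rational(-925472539, 39867)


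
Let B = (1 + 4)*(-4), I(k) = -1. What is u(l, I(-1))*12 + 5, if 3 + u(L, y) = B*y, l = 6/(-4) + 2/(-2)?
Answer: 209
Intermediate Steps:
l = -5/2 (l = 6*(-¼) + 2*(-½) = -3/2 - 1 = -5/2 ≈ -2.5000)
B = -20 (B = 5*(-4) = -20)
u(L, y) = -3 - 20*y
u(l, I(-1))*12 + 5 = (-3 - 20*(-1))*12 + 5 = (-3 + 20)*12 + 5 = 17*12 + 5 = 204 + 5 = 209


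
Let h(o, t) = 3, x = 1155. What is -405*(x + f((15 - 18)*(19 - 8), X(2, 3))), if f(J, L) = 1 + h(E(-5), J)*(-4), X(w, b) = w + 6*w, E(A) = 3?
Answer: -463320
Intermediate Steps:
X(w, b) = 7*w
f(J, L) = -11 (f(J, L) = 1 + 3*(-4) = 1 - 12 = -11)
-405*(x + f((15 - 18)*(19 - 8), X(2, 3))) = -405*(1155 - 11) = -405*1144 = -463320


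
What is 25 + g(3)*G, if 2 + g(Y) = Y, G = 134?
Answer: 159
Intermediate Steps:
g(Y) = -2 + Y
25 + g(3)*G = 25 + (-2 + 3)*134 = 25 + 1*134 = 25 + 134 = 159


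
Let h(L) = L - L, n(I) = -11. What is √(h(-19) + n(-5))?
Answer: I*√11 ≈ 3.3166*I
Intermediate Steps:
h(L) = 0
√(h(-19) + n(-5)) = √(0 - 11) = √(-11) = I*√11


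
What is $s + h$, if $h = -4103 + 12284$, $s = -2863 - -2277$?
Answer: $7595$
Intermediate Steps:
$s = -586$ ($s = -2863 + 2277 = -586$)
$h = 8181$
$s + h = -586 + 8181 = 7595$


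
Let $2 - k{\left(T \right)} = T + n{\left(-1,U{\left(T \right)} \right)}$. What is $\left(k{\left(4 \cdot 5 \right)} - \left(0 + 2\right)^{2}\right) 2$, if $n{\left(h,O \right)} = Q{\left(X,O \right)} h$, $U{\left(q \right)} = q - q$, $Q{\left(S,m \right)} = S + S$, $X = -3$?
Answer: $-56$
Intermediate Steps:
$Q{\left(S,m \right)} = 2 S$
$U{\left(q \right)} = 0$
$n{\left(h,O \right)} = - 6 h$ ($n{\left(h,O \right)} = 2 \left(-3\right) h = - 6 h$)
$k{\left(T \right)} = -4 - T$ ($k{\left(T \right)} = 2 - \left(T - -6\right) = 2 - \left(T + 6\right) = 2 - \left(6 + T\right) = -4 - T$)
$\left(k{\left(4 \cdot 5 \right)} - \left(0 + 2\right)^{2}\right) 2 = \left(\left(-4 - 4 \cdot 5\right) - \left(0 + 2\right)^{2}\right) 2 = \left(\left(-4 - 20\right) - 2^{2}\right) 2 = \left(\left(-4 - 20\right) - 4\right) 2 = \left(-24 - 4\right) 2 = \left(-28\right) 2 = -56$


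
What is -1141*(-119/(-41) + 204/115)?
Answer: -25157909/4715 ≈ -5335.7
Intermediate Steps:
-1141*(-119/(-41) + 204/115) = -1141*(-119*(-1/41) + 204*(1/115)) = -1141*(119/41 + 204/115) = -1141*22049/4715 = -25157909/4715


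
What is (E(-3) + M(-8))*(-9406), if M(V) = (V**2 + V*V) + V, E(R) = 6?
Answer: -1185156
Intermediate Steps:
M(V) = V + 2*V**2 (M(V) = (V**2 + V**2) + V = 2*V**2 + V = V + 2*V**2)
(E(-3) + M(-8))*(-9406) = (6 - 8*(1 + 2*(-8)))*(-9406) = (6 - 8*(1 - 16))*(-9406) = (6 - 8*(-15))*(-9406) = (6 + 120)*(-9406) = 126*(-9406) = -1185156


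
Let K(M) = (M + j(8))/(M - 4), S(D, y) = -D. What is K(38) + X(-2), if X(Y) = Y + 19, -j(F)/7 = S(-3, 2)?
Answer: 35/2 ≈ 17.500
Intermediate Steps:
j(F) = -21 (j(F) = -(-7)*(-3) = -7*3 = -21)
K(M) = (-21 + M)/(-4 + M) (K(M) = (M - 21)/(M - 4) = (-21 + M)/(-4 + M))
X(Y) = 19 + Y
K(38) + X(-2) = (-21 + 38)/(-4 + 38) + (19 - 2) = 17/34 + 17 = (1/34)*17 + 17 = ½ + 17 = 35/2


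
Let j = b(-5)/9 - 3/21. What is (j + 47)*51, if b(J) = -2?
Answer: 49946/21 ≈ 2378.4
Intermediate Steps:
j = -23/63 (j = -2/9 - 3/21 = -2*⅑ - 3*1/21 = -2/9 - ⅐ = -23/63 ≈ -0.36508)
(j + 47)*51 = (-23/63 + 47)*51 = (2938/63)*51 = 49946/21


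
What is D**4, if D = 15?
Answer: 50625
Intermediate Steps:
D**4 = 15**4 = 50625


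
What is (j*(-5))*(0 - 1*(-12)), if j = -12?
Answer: 720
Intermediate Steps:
(j*(-5))*(0 - 1*(-12)) = (-12*(-5))*(0 - 1*(-12)) = 60*(0 + 12) = 60*12 = 720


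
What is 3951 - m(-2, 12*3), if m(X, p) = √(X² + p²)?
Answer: 3951 - 10*√13 ≈ 3914.9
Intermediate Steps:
3951 - m(-2, 12*3) = 3951 - √((-2)² + (12*3)²) = 3951 - √(4 + 36²) = 3951 - √(4 + 1296) = 3951 - √1300 = 3951 - 10*√13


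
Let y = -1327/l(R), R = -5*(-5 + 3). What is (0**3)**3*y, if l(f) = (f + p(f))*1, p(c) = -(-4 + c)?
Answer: 0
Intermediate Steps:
p(c) = 4 - c
R = 10 (R = -5*(-2) = 10)
l(f) = 4 (l(f) = (f + (4 - f))*1 = 4*1 = 4)
y = -1327/4 ≈ -331.75
(0**3)**3*y = (0**3)**3*(-1327/4) = 0**3*(-1327/4) = 0*(-1327/4) = 0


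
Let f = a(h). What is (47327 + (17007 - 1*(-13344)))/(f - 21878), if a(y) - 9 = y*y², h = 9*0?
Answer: -77678/21869 ≈ -3.5520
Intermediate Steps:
h = 0
a(y) = 9 + y³ (a(y) = 9 + y*y² = 9 + y³)
f = 9 (f = 9 + 0³ = 9 + 0 = 9)
(47327 + (17007 - 1*(-13344)))/(f - 21878) = (47327 + (17007 - 1*(-13344)))/(9 - 21878) = (47327 + (17007 + 13344))/(-21869) = (47327 + 30351)*(-1/21869) = 77678*(-1/21869) = -77678/21869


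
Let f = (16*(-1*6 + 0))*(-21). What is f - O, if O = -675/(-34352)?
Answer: 69252957/34352 ≈ 2016.0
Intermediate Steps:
O = 675/34352 (O = -675*(-1/34352) = 675/34352 ≈ 0.019650)
f = 2016 (f = (16*(-6 + 0))*(-21) = (16*(-6))*(-21) = -96*(-21) = 2016)
f - O = 2016 - 1*675/34352 = 2016 - 675/34352 = 69252957/34352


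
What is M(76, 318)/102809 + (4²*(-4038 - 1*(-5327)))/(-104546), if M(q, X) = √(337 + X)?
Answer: -10312/52273 + √655/102809 ≈ -0.19702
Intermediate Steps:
M(76, 318)/102809 + (4²*(-4038 - 1*(-5327)))/(-104546) = √(337 + 318)/102809 + (4²*(-4038 - 1*(-5327)))/(-104546) = √655*(1/102809) + (16*(-4038 + 5327))*(-1/104546) = √655/102809 + (16*1289)*(-1/104546) = √655/102809 + 20624*(-1/104546) = √655/102809 - 10312/52273 = -10312/52273 + √655/102809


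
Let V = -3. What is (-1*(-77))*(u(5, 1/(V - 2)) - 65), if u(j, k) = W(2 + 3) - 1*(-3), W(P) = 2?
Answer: -4620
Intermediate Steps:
u(j, k) = 5 (u(j, k) = 2 - 1*(-3) = 2 + 3 = 5)
(-1*(-77))*(u(5, 1/(V - 2)) - 65) = (-1*(-77))*(5 - 65) = 77*(-60) = -4620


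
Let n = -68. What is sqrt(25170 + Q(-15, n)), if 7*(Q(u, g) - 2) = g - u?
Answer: sqrt(1233057)/7 ≈ 158.63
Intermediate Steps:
Q(u, g) = 2 - u/7 + g/7 (Q(u, g) = 2 + (g - u)/7 = 2 + (-u/7 + g/7) = 2 - u/7 + g/7)
sqrt(25170 + Q(-15, n)) = sqrt(25170 + (2 - 1/7*(-15) + (1/7)*(-68))) = sqrt(25170 + (2 + 15/7 - 68/7)) = sqrt(25170 - 39/7) = sqrt(176151/7) = sqrt(1233057)/7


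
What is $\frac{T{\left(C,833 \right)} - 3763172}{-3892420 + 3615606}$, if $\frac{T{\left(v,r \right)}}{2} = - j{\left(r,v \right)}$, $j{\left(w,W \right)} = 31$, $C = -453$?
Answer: $\frac{1881617}{138407} \approx 13.595$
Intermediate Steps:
$T{\left(v,r \right)} = -62$ ($T{\left(v,r \right)} = 2 \left(\left(-1\right) 31\right) = 2 \left(-31\right) = -62$)
$\frac{T{\left(C,833 \right)} - 3763172}{-3892420 + 3615606} = \frac{-62 - 3763172}{-3892420 + 3615606} = - \frac{3763234}{-276814} = \left(-3763234\right) \left(- \frac{1}{276814}\right) = \frac{1881617}{138407}$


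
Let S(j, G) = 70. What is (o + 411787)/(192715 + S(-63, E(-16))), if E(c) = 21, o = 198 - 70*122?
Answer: 80689/38557 ≈ 2.0927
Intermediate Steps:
o = -8342 (o = 198 - 8540 = -8342)
(o + 411787)/(192715 + S(-63, E(-16))) = (-8342 + 411787)/(192715 + 70) = 403445/192785 = 403445*(1/192785) = 80689/38557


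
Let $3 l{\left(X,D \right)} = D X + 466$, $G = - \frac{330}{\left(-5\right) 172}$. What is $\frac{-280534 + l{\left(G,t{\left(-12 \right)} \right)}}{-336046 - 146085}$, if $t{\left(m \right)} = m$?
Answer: $\frac{36169046}{62194899} \approx 0.58154$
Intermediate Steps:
$G = \frac{33}{86}$ ($G = - \frac{330}{-860} = \left(-330\right) \left(- \frac{1}{860}\right) = \frac{33}{86} \approx 0.38372$)
$l{\left(X,D \right)} = \frac{466}{3} + \frac{D X}{3}$ ($l{\left(X,D \right)} = \frac{D X + 466}{3} = \frac{466 + D X}{3} = \frac{466}{3} + \frac{D X}{3}$)
$\frac{-280534 + l{\left(G,t{\left(-12 \right)} \right)}}{-336046 - 146085} = \frac{-280534 + \left(\frac{466}{3} + \frac{1}{3} \left(-12\right) \frac{33}{86}\right)}{-336046 - 146085} = \frac{-280534 + \left(\frac{466}{3} - \frac{66}{43}\right)}{-482131} = \left(-280534 + \frac{19840}{129}\right) \left(- \frac{1}{482131}\right) = \left(- \frac{36169046}{129}\right) \left(- \frac{1}{482131}\right) = \frac{36169046}{62194899}$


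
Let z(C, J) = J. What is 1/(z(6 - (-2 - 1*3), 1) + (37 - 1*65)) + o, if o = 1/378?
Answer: -13/378 ≈ -0.034392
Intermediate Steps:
o = 1/378 ≈ 0.0026455
1/(z(6 - (-2 - 1*3), 1) + (37 - 1*65)) + o = 1/(1 + (37 - 1*65)) + 1/378 = 1/(1 + (37 - 65)) + 1/378 = 1/(1 - 28) + 1/378 = 1/(-27) + 1/378 = -1/27 + 1/378 = -13/378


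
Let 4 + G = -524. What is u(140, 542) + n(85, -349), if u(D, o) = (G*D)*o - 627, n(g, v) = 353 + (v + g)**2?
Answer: -39995218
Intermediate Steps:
G = -528 (G = -4 - 524 = -528)
n(g, v) = 353 + (g + v)**2
u(D, o) = -627 - 528*D*o (u(D, o) = (-528*D)*o - 627 = -528*D*o - 627 = -627 - 528*D*o)
u(140, 542) + n(85, -349) = (-627 - 528*140*542) + (353 + (85 - 349)**2) = (-627 - 40064640) + (353 + (-264)**2) = -40065267 + (353 + 69696) = -40065267 + 70049 = -39995218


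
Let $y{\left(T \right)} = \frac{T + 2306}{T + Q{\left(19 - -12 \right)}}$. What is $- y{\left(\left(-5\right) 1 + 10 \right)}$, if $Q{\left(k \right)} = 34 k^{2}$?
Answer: $- \frac{2311}{32679} \approx -0.070718$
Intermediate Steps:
$y{\left(T \right)} = \frac{2306 + T}{32674 + T}$ ($y{\left(T \right)} = \frac{T + 2306}{T + 34 \left(19 - -12\right)^{2}} = \frac{2306 + T}{T + 34 \left(19 + 12\right)^{2}} = \frac{2306 + T}{T + 34 \cdot 31^{2}} = \frac{2306 + T}{T + 34 \cdot 961} = \frac{2306 + T}{T + 32674} = \frac{2306 + T}{32674 + T}$)
$- y{\left(\left(-5\right) 1 + 10 \right)} = - \frac{2306 + \left(\left(-5\right) 1 + 10\right)}{32674 + \left(\left(-5\right) 1 + 10\right)} = - \frac{2306 + \left(-5 + 10\right)}{32674 + \left(-5 + 10\right)} = - \frac{2306 + 5}{32674 + 5} = - \frac{2311}{32679}$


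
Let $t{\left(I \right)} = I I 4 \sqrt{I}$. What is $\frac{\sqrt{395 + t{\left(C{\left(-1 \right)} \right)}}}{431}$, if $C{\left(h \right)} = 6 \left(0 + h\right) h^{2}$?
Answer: $\frac{\sqrt{395 + 144 i \sqrt{6}}}{431} \approx 0.049886 + 0.019032 i$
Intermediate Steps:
$C{\left(h \right)} = 6 h^{3}$ ($C{\left(h \right)} = 6 h h^{2} = 6 h^{3}$)
$t{\left(I \right)} = 4 I^{\frac{5}{2}}$ ($t{\left(I \right)} = I^{2} \cdot 4 \sqrt{I} = 4 I^{\frac{5}{2}}$)
$\frac{\sqrt{395 + t{\left(C{\left(-1 \right)} \right)}}}{431} = \frac{\sqrt{395 + 4 \left(6 \left(-1\right)^{3}\right)^{\frac{5}{2}}}}{431} = \sqrt{395 + 4 \left(6 \left(-1\right)\right)^{\frac{5}{2}}} \cdot \frac{1}{431} = \sqrt{395 + 4 \left(-6\right)^{\frac{5}{2}}} \cdot \frac{1}{431} = \sqrt{395 + 4 \cdot 36 i \sqrt{6}} \cdot \frac{1}{431} = \sqrt{395 + 144 i \sqrt{6}} \cdot \frac{1}{431} = \frac{\sqrt{395 + 144 i \sqrt{6}}}{431}$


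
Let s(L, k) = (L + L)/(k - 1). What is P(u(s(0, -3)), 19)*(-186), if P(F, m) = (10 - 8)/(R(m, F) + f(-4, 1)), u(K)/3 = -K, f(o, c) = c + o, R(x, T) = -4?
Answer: 372/7 ≈ 53.143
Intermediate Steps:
s(L, k) = 2*L/(-1 + k) (s(L, k) = (2*L)/(-1 + k) = 2*L/(-1 + k))
u(K) = -3*K (u(K) = 3*(-K) = -3*K)
P(F, m) = -2/7 (P(F, m) = (10 - 8)/(-4 + (1 - 4)) = 2/(-4 - 3) = 2/(-7) = 2*(-⅐) = -2/7)
P(u(s(0, -3)), 19)*(-186) = -2/7*(-186) = 372/7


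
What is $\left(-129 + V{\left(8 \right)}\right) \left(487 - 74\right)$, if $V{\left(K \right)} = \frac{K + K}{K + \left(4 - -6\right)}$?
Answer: $- \frac{476189}{9} \approx -52910.0$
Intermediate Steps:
$V{\left(K \right)} = \frac{2 K}{10 + K}$ ($V{\left(K \right)} = \frac{2 K}{K + \left(4 + 6\right)} = \frac{2 K}{K + 10} = \frac{2 K}{10 + K}$)
$\left(-129 + V{\left(8 \right)}\right) \left(487 - 74\right) = \left(-129 + 2 \cdot 8 \frac{1}{10 + 8}\right) \left(487 - 74\right) = \left(-129 + 2 \cdot 8 \cdot \frac{1}{18}\right) 413 = \left(-129 + \frac{8}{9}\right) 413 = \left(- \frac{1153}{9}\right) 413 = - \frac{476189}{9}$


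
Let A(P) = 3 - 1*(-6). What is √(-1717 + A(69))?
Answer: 2*I*√427 ≈ 41.328*I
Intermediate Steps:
A(P) = 9 (A(P) = 3 + 6 = 9)
√(-1717 + A(69)) = √(-1717 + 9) = √(-1708) = 2*I*√427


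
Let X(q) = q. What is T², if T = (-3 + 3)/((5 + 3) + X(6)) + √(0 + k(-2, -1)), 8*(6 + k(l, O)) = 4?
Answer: -11/2 ≈ -5.5000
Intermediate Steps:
k(l, O) = -11/2 (k(l, O) = -6 + (⅛)*4 = -6 + ½ = -11/2)
T = I*√22/2 (T = (-3 + 3)/((5 + 3) + 6) + √(0 - 11/2) = 0/(8 + 6) + √(-11/2) = 0/14 + I*√22/2 = (1/14)*0 + I*√22/2 = 0 + I*√22/2 = I*√22/2 ≈ 2.3452*I)
T² = (I*√22/2)² = -11/2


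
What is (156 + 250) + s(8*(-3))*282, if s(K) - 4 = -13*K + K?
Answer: 82750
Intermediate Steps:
s(K) = 4 - 12*K (s(K) = 4 + (-13*K + K) = 4 - 12*K)
(156 + 250) + s(8*(-3))*282 = (156 + 250) + (4 - 96*(-3))*282 = 406 + (4 - 12*(-24))*282 = 406 + (4 + 288)*282 = 406 + 292*282 = 406 + 82344 = 82750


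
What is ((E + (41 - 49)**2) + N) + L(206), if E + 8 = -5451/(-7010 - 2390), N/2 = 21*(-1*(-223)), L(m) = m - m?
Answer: 88572251/9400 ≈ 9422.6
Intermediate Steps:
L(m) = 0
N = 9366 (N = 2*(21*(-1*(-223))) = 2*(21*223) = 2*4683 = 9366)
E = -69749/9400 (E = -8 - 5451/(-7010 - 2390) = -8 - 5451/(-9400) = -8 - 5451*(-1/9400) = -8 + 5451/9400 = -69749/9400 ≈ -7.4201)
((E + (41 - 49)**2) + N) + L(206) = ((-69749/9400 + (41 - 49)**2) + 9366) + 0 = ((-69749/9400 + (-8)**2) + 9366) + 0 = ((-69749/9400 + 64) + 9366) + 0 = (531851/9400 + 9366) + 0 = 88572251/9400 + 0 = 88572251/9400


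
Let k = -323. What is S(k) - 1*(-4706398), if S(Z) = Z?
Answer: 4706075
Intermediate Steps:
S(k) - 1*(-4706398) = -323 - 1*(-4706398) = -323 + 4706398 = 4706075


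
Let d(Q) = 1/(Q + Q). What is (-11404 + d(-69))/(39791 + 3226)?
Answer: -1573753/5936346 ≈ -0.26510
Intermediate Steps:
d(Q) = 1/(2*Q)
(-11404 + d(-69))/(39791 + 3226) = (-11404 + (½)/(-69))/(39791 + 3226) = (-11404 + (½)*(-1/69))/43017 = (-11404 - 1/138)*(1/43017) = -1573753/138*1/43017 = -1573753/5936346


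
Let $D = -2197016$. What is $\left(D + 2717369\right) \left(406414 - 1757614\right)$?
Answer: $-703100973600$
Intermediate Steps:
$\left(D + 2717369\right) \left(406414 - 1757614\right) = \left(-2197016 + 2717369\right) \left(406414 - 1757614\right) = 520353 \left(-1351200\right) = -703100973600$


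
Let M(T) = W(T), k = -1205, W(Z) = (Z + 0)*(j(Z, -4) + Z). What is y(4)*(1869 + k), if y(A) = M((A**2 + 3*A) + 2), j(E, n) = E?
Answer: 1195200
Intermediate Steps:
W(Z) = 2*Z**2 (W(Z) = (Z + 0)*(Z + Z) = Z*(2*Z) = 2*Z**2)
M(T) = 2*T**2
y(A) = 2*(2 + A**2 + 3*A)**2 (y(A) = 2*((A**2 + 3*A) + 2)**2 = 2*(2 + A**2 + 3*A)**2)
y(4)*(1869 + k) = (2*(2 + 4**2 + 3*4)**2)*(1869 - 1205) = (2*(2 + 16 + 12)**2)*664 = (2*30**2)*664 = (2*900)*664 = 1800*664 = 1195200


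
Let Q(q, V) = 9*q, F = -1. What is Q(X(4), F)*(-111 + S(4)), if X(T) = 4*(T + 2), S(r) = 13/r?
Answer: -23274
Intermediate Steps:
X(T) = 8 + 4*T (X(T) = 4*(2 + T) = 8 + 4*T)
Q(X(4), F)*(-111 + S(4)) = (9*(8 + 4*4))*(-111 + 13/4) = (9*(8 + 16))*(-111 + 13*(¼)) = (9*24)*(-111 + 13/4) = 216*(-431/4) = -23274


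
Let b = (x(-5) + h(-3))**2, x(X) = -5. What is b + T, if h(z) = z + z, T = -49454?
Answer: -49333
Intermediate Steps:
h(z) = 2*z
b = 121 (b = (-5 + 2*(-3))**2 = (-5 - 6)**2 = (-11)**2 = 121)
b + T = 121 - 49454 = -49333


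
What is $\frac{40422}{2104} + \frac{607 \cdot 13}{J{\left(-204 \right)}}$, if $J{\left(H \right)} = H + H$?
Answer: $- \frac{13811}{107304} \approx -0.12871$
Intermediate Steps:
$J{\left(H \right)} = 2 H$
$\frac{40422}{2104} + \frac{607 \cdot 13}{J{\left(-204 \right)}} = \frac{40422}{2104} + \frac{607 \cdot 13}{2 \left(-204\right)} = 40422 \cdot \frac{1}{2104} + \frac{7891}{-408} = \frac{20211}{1052} + 7891 \left(- \frac{1}{408}\right) = \frac{20211}{1052} - \frac{7891}{408} = - \frac{13811}{107304}$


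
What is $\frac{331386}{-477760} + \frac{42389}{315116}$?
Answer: $- \frac{10521657767}{18818727520} \approx -0.55911$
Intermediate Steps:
$\frac{331386}{-477760} + \frac{42389}{315116} = 331386 \left(- \frac{1}{477760}\right) + 42389 \cdot \frac{1}{315116} = - \frac{165693}{238880} + \frac{42389}{315116} = - \frac{10521657767}{18818727520}$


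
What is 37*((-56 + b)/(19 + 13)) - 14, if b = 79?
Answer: 403/32 ≈ 12.594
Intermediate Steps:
37*((-56 + b)/(19 + 13)) - 14 = 37*((-56 + 79)/(19 + 13)) - 14 = 37*(23/32) - 14 = 851/32 - 14 = 403/32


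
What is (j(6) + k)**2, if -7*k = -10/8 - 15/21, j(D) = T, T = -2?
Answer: 113569/38416 ≈ 2.9563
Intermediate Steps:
j(D) = -2
k = 55/196 (k = -(-10/8 - 15/21)/7 = -(-10*1/8 - 15*1/21)/7 = -(-5/4 - 5/7)/7 = -1/7*(-55/28) = 55/196 ≈ 0.28061)
(j(6) + k)**2 = (-2 + 55/196)**2 = (-337/196)**2 = 113569/38416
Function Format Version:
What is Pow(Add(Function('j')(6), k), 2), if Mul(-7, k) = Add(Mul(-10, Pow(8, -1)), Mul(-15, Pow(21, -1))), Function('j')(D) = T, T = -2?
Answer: Rational(113569, 38416) ≈ 2.9563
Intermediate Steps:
Function('j')(D) = -2
k = Rational(55, 196) (k = Mul(Rational(-1, 7), Add(Mul(-10, Pow(8, -1)), Mul(-15, Pow(21, -1)))) = Mul(Rational(-1, 7), Add(Mul(-10, Rational(1, 8)), Mul(-15, Rational(1, 21)))) = Mul(Rational(-1, 7), Add(Rational(-5, 4), Rational(-5, 7))) = Mul(Rational(-1, 7), Rational(-55, 28)) = Rational(55, 196) ≈ 0.28061)
Pow(Add(Function('j')(6), k), 2) = Pow(Add(-2, Rational(55, 196)), 2) = Pow(Rational(-337, 196), 2) = Rational(113569, 38416)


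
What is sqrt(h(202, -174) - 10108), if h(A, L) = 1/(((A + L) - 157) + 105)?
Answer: I*sqrt(1455558)/12 ≈ 100.54*I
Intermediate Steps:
h(A, L) = 1/(-52 + A + L) (h(A, L) = 1/((-157 + A + L) + 105) = 1/(-52 + A + L))
sqrt(h(202, -174) - 10108) = sqrt(1/(-52 + 202 - 174) - 10108) = sqrt(1/(-24) - 10108) = sqrt(-1/24 - 10108) = sqrt(-242593/24) = I*sqrt(1455558)/12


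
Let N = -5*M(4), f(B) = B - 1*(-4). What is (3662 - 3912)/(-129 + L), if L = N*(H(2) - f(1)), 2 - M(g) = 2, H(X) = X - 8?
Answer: 250/129 ≈ 1.9380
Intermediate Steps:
H(X) = -8 + X
M(g) = 0 (M(g) = 2 - 1*2 = 2 - 2 = 0)
f(B) = 4 + B (f(B) = B + 4 = 4 + B)
N = 0 (N = -5*0 = 0)
L = 0 (L = 0*((-8 + 2) - (4 + 1)) = 0*(-6 - 1*5) = 0*(-6 - 5) = 0*(-11) = 0)
(3662 - 3912)/(-129 + L) = (3662 - 3912)/(-129 + 0) = -250/(-129) = -250*(-1/129) = 250/129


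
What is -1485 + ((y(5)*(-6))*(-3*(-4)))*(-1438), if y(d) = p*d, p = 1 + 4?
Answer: 2586915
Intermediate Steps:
p = 5
y(d) = 5*d
-1485 + ((y(5)*(-6))*(-3*(-4)))*(-1438) = -1485 + (((5*5)*(-6))*(-3*(-4)))*(-1438) = -1485 + ((25*(-6))*12)*(-1438) = -1485 - 150*12*(-1438) = -1485 - 1800*(-1438) = -1485 + 2588400 = 2586915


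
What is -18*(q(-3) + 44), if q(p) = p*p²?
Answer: -306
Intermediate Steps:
q(p) = p³
-18*(q(-3) + 44) = -18*((-3)³ + 44) = -18*(-27 + 44) = -18*17 = -306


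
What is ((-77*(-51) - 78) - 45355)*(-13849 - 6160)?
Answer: 830493554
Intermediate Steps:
((-77*(-51) - 78) - 45355)*(-13849 - 6160) = ((3927 - 78) - 45355)*(-20009) = (3849 - 45355)*(-20009) = -41506*(-20009) = 830493554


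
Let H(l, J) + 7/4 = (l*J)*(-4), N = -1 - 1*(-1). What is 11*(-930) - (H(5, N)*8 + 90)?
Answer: -10306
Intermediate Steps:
N = 0 (N = -1 + 1 = 0)
H(l, J) = -7/4 - 4*J*l (H(l, J) = -7/4 + (l*J)*(-4) = -7/4 + (J*l)*(-4) = -7/4 - 4*J*l)
11*(-930) - (H(5, N)*8 + 90) = 11*(-930) - ((-7/4 - 4*0*5)*8 + 90) = -10230 - ((-7/4 + 0)*8 + 90) = -10230 - (-7/4*8 + 90) = -10230 - (-14 + 90) = -10230 - 1*76 = -10230 - 76 = -10306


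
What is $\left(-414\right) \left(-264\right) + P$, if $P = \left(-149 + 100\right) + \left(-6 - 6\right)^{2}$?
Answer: $109391$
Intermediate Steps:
$P = 95$ ($P = -49 + \left(-12\right)^{2} = -49 + 144 = 95$)
$\left(-414\right) \left(-264\right) + P = \left(-414\right) \left(-264\right) + 95 = 109296 + 95 = 109391$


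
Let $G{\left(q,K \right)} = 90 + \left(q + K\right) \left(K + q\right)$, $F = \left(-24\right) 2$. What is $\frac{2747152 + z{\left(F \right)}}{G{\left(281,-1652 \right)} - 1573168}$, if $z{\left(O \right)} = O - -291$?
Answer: $\frac{2747395}{306563} \approx 8.9619$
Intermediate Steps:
$F = -48$
$z{\left(O \right)} = 291 + O$ ($z{\left(O \right)} = O + 291 = 291 + O$)
$G{\left(q,K \right)} = 90 + \left(K + q\right)^{2}$ ($G{\left(q,K \right)} = 90 + \left(K + q\right) \left(K + q\right) = 90 + \left(K + q\right)^{2}$)
$\frac{2747152 + z{\left(F \right)}}{G{\left(281,-1652 \right)} - 1573168} = \frac{2747152 + \left(291 - 48\right)}{\left(90 + \left(-1652 + 281\right)^{2}\right) - 1573168} = \frac{2747152 + 243}{\left(90 + \left(-1371\right)^{2}\right) - 1573168} = \frac{2747395}{\left(90 + 1879641\right) - 1573168} = \frac{2747395}{1879731 - 1573168} = \frac{2747395}{306563}$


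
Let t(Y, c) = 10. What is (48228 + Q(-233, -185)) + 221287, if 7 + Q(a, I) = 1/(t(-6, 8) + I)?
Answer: 47163899/175 ≈ 2.6951e+5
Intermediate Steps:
Q(a, I) = -7 + 1/(10 + I)
(48228 + Q(-233, -185)) + 221287 = (48228 + (-69 - 7*(-185))/(10 - 185)) + 221287 = (48228 + (-69 + 1295)/(-175)) + 221287 = (48228 - 1/175*1226) + 221287 = (48228 - 1226/175) + 221287 = 8438674/175 + 221287 = 47163899/175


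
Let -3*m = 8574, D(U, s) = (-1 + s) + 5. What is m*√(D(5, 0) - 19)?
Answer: -2858*I*√15 ≈ -11069.0*I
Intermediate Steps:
D(U, s) = 4 + s
m = -2858 (m = -⅓*8574 = -2858)
m*√(D(5, 0) - 19) = -2858*√((4 + 0) - 19) = -2858*√(4 - 19) = -2858*I*√15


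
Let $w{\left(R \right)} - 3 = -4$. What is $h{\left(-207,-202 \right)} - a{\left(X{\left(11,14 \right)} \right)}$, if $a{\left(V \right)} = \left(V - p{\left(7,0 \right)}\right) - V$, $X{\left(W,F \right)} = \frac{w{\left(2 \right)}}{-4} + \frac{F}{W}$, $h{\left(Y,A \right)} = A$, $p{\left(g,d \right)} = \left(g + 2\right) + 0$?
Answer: $-193$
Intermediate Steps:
$p{\left(g,d \right)} = 2 + g$ ($p{\left(g,d \right)} = \left(2 + g\right) + 0 = 2 + g$)
$w{\left(R \right)} = -1$ ($w{\left(R \right)} = 3 - 4 = -1$)
$X{\left(W,F \right)} = \frac{1}{4} + \frac{F}{W}$ ($X{\left(W,F \right)} = - \frac{1}{-4} + \frac{F}{W} = \left(-1\right) \left(- \frac{1}{4}\right) + \frac{F}{W} = \frac{1}{4} + \frac{F}{W}$)
$a{\left(V \right)} = -9$ ($a{\left(V \right)} = \left(V - \left(2 + 7\right)\right) - V = \left(V - 9\right) - V = \left(-9 + V\right) - V = -9$)
$h{\left(-207,-202 \right)} - a{\left(X{\left(11,14 \right)} \right)} = -202 - -9 = -202 + 9 = -193$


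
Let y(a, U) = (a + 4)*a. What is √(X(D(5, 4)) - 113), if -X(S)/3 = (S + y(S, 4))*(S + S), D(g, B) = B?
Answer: I*√977 ≈ 31.257*I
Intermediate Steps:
y(a, U) = a*(4 + a) (y(a, U) = (4 + a)*a = a*(4 + a))
X(S) = -6*S*(S + S*(4 + S)) (X(S) = -3*(S + S*(4 + S))*(S + S) = -3*(S + S*(4 + S))*2*S = -6*S*(S + S*(4 + S)))
√(X(D(5, 4)) - 113) = √(-6*4²*(5 + 4) - 113) = √(-6*16*9 - 113) = √(-864 - 113) = √(-977) = I*√977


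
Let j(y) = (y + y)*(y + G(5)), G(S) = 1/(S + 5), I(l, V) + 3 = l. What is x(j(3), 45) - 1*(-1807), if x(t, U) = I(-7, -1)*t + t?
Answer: 8198/5 ≈ 1639.6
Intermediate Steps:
I(l, V) = -3 + l
G(S) = 1/(5 + S)
j(y) = 2*y*(⅒ + y) (j(y) = (y + y)*(y + 1/(5 + 5)) = (2*y)*(y + 1/10) = (2*y)*(y + ⅒) = (2*y)*(⅒ + y) = 2*y*(⅒ + y))
x(t, U) = -9*t (x(t, U) = (-3 - 7)*t + t = -10*t + t = -9*t)
x(j(3), 45) - 1*(-1807) = -9*3*(1 + 10*3)/5 - 1*(-1807) = -9*3*(1 + 30)/5 + 1807 = -9*3*31/5 + 1807 = -9*93/5 + 1807 = -837/5 + 1807 = 8198/5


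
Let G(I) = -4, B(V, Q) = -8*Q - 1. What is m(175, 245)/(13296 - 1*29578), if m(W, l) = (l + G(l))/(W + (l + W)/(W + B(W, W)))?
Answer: -147733/1743232330 ≈ -8.4747e-5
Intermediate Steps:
B(V, Q) = -1 - 8*Q
m(W, l) = (-4 + l)/(W + (W + l)/(-1 - 7*W)) (m(W, l) = (l - 4)/(W + (l + W)/(W + (-1 - 8*W))) = (-4 + l)/(W + (W + l)/(-1 - 7*W)))
m(175, 245)/(13296 - 1*29578) = ((4 - 1*245 + 28*175 - 7*175*245)/(245 - 7*175**2))/(13296 - 1*29578) = ((4 - 245 + 4900 - 300125)/(245 - 7*30625))/(13296 - 29578) = (-295466/(245 - 214375))/(-16282) = (-295466/(-214130))*(-1/16282) = -1/214130*(-295466)*(-1/16282) = (147733/107065)*(-1/16282) = -147733/1743232330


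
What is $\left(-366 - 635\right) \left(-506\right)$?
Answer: $506506$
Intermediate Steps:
$\left(-366 - 635\right) \left(-506\right) = \left(-1001\right) \left(-506\right) = 506506$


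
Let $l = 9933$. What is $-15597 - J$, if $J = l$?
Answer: $-25530$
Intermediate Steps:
$J = 9933$
$-15597 - J = -15597 - 9933 = -25530$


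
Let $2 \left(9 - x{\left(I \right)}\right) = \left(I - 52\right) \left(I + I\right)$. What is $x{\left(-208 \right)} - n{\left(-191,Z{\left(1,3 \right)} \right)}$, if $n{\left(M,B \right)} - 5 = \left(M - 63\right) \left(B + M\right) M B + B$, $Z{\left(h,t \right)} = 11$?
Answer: $96003633$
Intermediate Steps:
$n{\left(M,B \right)} = 5 + B + B M \left(-63 + M\right) \left(B + M\right)$ ($n{\left(M,B \right)} = 5 + \left(\left(M - 63\right) \left(B + M\right) M B + B\right) = 5 + \left(\left(-63 + M\right) \left(B + M\right) M B + B\right) = 5 + \left(M \left(-63 + M\right) \left(B + M\right) B + B\right) = 5 + \left(B M \left(-63 + M\right) \left(B + M\right) + B\right) = 5 + \left(B + B M \left(-63 + M\right) \left(B + M\right)\right) = 5 + B + B M \left(-63 + M\right) \left(B + M\right)$)
$x{\left(I \right)} = 9 - I \left(-52 + I\right)$ ($x{\left(I \right)} = 9 - \frac{\left(I - 52\right) \left(I + I\right)}{2} = 9 - \frac{\left(-52 + I\right) 2 I}{2} = 9 - \frac{2 I \left(-52 + I\right)}{2} = 9 - I \left(-52 + I\right)$)
$x{\left(-208 \right)} - n{\left(-191,Z{\left(1,3 \right)} \right)} = \left(9 - \left(-208\right)^{2} + 52 \left(-208\right)\right) - \left(5 + 11 + 11 \left(-191\right)^{3} + 11^{2} \left(-191\right)^{2} - 693 \left(-191\right)^{2} - - 12033 \cdot 11^{2}\right) = \left(9 - 43264 - 10816\right) - \left(5 + 11 + 11 \left(-6967871\right) + 121 \cdot 36481 - 693 \cdot 36481 - \left(-12033\right) 121\right) = \left(9 - 43264 - 10816\right) - \left(5 + 11 - 76646581 + 4414201 - 25281333 + 1455993\right) = -54071 - -96057704 = -54071 + 96057704 = 96003633$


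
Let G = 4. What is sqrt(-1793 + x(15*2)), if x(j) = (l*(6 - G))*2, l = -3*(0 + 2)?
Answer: I*sqrt(1817) ≈ 42.626*I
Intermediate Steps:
l = -6 (l = -3*2 = -6)
x(j) = -24 (x(j) = -6*(6 - 1*4)*2 = -6*(6 - 4)*2 = -6*2*2 = -12*2 = -24)
sqrt(-1793 + x(15*2)) = sqrt(-1793 - 24) = sqrt(-1817) = I*sqrt(1817)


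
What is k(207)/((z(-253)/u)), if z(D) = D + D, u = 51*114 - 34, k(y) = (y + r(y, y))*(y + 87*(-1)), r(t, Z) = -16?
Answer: -66238800/253 ≈ -2.6181e+5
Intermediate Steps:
k(y) = (-87 + y)*(-16 + y) (k(y) = (y - 16)*(y + 87*(-1)) = (-16 + y)*(y - 87) = (-16 + y)*(-87 + y) = (-87 + y)*(-16 + y))
u = 5780 (u = 5814 - 34 = 5780)
z(D) = 2*D
k(207)/((z(-253)/u)) = (1392 + 207² - 103*207)/(((2*(-253))/5780)) = (1392 + 42849 - 21321)/((-506*1/5780)) = 22920/(-253/2890) = 22920*(-2890/253) = -66238800/253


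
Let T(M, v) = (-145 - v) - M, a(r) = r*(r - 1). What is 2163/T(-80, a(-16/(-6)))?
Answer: -19467/625 ≈ -31.147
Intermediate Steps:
a(r) = r*(-1 + r)
T(M, v) = -145 - M - v
2163/T(-80, a(-16/(-6))) = 2163/(-145 - 1*(-80) - (-16/(-6))*(-1 - 16/(-6))) = 2163/(-145 + 80 - (-16*(-⅙))*(-1 - 16*(-⅙))) = 2163/(-145 + 80 - 8*(-1 + 8/3)/3) = 2163/(-145 + 80 - 8*5/(3*3)) = 2163/(-145 + 80 - 1*40/9) = 2163/(-145 + 80 - 40/9) = 2163/(-625/9) = 2163*(-9/625) = -19467/625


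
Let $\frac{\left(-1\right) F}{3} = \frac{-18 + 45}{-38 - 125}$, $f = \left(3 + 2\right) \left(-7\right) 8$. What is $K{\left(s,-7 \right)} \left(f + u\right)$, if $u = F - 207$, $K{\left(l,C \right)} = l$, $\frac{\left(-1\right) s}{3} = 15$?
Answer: $\frac{3568500}{163} \approx 21893.0$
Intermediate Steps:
$s = -45$ ($s = \left(-3\right) 15 = -45$)
$f = -280$ ($f = 5 \left(-7\right) 8 = \left(-35\right) 8 = -280$)
$F = \frac{81}{163}$ ($F = - 3 \frac{-18 + 45}{-38 - 125} = - 3 \frac{27}{-163} = - 3 \cdot 27 \left(- \frac{1}{163}\right) = \left(-3\right) \left(- \frac{27}{163}\right) = \frac{81}{163} \approx 0.49693$)
$u = - \frac{33660}{163}$ ($u = \frac{81}{163} - 207 = - \frac{33660}{163} \approx -206.5$)
$K{\left(s,-7 \right)} \left(f + u\right) = - 45 \left(-280 - \frac{33660}{163}\right) = \left(-45\right) \left(- \frac{79300}{163}\right) = \frac{3568500}{163}$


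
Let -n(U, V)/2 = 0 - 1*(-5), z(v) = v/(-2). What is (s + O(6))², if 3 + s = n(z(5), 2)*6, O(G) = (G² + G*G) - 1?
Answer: 64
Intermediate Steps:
O(G) = -1 + 2*G² (O(G) = (G² + G²) - 1 = 2*G² - 1 = -1 + 2*G²)
z(v) = -v/2 (z(v) = v*(-½) = -v/2)
n(U, V) = -10 (n(U, V) = -2*(0 - 1*(-5)) = -2*(0 + 5) = -2*5 = -10)
s = -63 (s = -3 - 10*6 = -3 - 60 = -63)
(s + O(6))² = (-63 + (-1 + 2*6²))² = (-63 + (-1 + 2*36))² = (-63 + (-1 + 72))² = (-63 + 71)² = 8² = 64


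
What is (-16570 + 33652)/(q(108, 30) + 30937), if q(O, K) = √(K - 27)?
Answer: 264232917/478548983 - 8541*√3/478548983 ≈ 0.55212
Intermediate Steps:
q(O, K) = √(-27 + K)
(-16570 + 33652)/(q(108, 30) + 30937) = (-16570 + 33652)/(√(-27 + 30) + 30937) = 17082/(√3 + 30937) = 17082/(30937 + √3)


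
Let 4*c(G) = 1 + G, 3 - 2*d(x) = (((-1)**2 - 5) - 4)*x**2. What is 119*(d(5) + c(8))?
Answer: 49385/4 ≈ 12346.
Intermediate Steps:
d(x) = 3/2 + 4*x**2 (d(x) = 3/2 - (((-1)**2 - 5) - 4)*x**2/2 = 3/2 - ((1 - 5) - 4)*x**2/2 = 3/2 - (-4 - 4)*x**2/2 = 3/2 - (-4)*x**2 = 3/2 + 4*x**2)
c(G) = 1/4 + G/4 (c(G) = (1 + G)/4 = 1/4 + G/4)
119*(d(5) + c(8)) = 119*((3/2 + 4*5**2) + (1/4 + (1/4)*8)) = 119*((3/2 + 4*25) + (1/4 + 2)) = 119*((3/2 + 100) + 9/4) = 119*(203/2 + 9/4) = 119*(415/4) = 49385/4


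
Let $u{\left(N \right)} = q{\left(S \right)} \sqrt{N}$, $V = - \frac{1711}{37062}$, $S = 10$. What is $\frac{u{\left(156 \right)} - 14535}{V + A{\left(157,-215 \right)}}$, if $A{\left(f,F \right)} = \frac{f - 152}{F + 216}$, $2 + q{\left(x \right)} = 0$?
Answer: $- \frac{18575730}{6331} - \frac{5112 \sqrt{39}}{6331} \approx -2939.1$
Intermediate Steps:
$q{\left(x \right)} = -2$ ($q{\left(x \right)} = -2 + 0 = -2$)
$V = - \frac{59}{1278}$ ($V = \left(-1711\right) \frac{1}{37062} = - \frac{59}{1278} \approx -0.046166$)
$A{\left(f,F \right)} = \frac{-152 + f}{216 + F}$
$u{\left(N \right)} = - 2 \sqrt{N}$
$\frac{u{\left(156 \right)} - 14535}{V + A{\left(157,-215 \right)}} = \frac{- 2 \sqrt{156} - 14535}{- \frac{59}{1278} + \frac{-152 + 157}{216 - 215}} = \frac{- 2 \cdot 2 \sqrt{39} - 14535}{- \frac{59}{1278} + 1^{-1} \cdot 5} = \frac{- 4 \sqrt{39} - 14535}{- \frac{59}{1278} + 1 \cdot 5} = \frac{-14535 - 4 \sqrt{39}}{- \frac{59}{1278} + 5} = \frac{-14535 - 4 \sqrt{39}}{\frac{6331}{1278}} = \left(-14535 - 4 \sqrt{39}\right) \frac{1278}{6331} = - \frac{18575730}{6331} - \frac{5112 \sqrt{39}}{6331}$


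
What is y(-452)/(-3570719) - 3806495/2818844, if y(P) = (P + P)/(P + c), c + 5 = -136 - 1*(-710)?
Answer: -227178937441987/168234297139116 ≈ -1.3504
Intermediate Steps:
c = 569 (c = -5 + (-136 - 1*(-710)) = -5 + (-136 + 710) = -5 + 574 = 569)
y(P) = 2*P/(569 + P) (y(P) = (P + P)/(P + 569) = (2*P)/(569 + P) = 2*P/(569 + P))
y(-452)/(-3570719) - 3806495/2818844 = (2*(-452)/(569 - 452))/(-3570719) - 3806495/2818844 = (2*(-452)/117)*(-1/3570719) - 3806495*1/2818844 = (2*(-452)*(1/117))*(-1/3570719) - 543785/402692 = -904/117*(-1/3570719) - 543785/402692 = 904/417774123 - 543785/402692 = -227178937441987/168234297139116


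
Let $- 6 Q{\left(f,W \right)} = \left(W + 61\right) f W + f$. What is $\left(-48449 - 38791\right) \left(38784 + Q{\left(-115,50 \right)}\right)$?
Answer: $-12665343260$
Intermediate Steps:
$Q{\left(f,W \right)} = - \frac{f}{6} - \frac{W f \left(61 + W\right)}{6}$ ($Q{\left(f,W \right)} = - \frac{\left(W + 61\right) f W + f}{6} = - \frac{\left(61 + W\right) f W + f}{6} = - \frac{f \left(61 + W\right) W + f}{6} = - \frac{W f \left(61 + W\right) + f}{6} = - \frac{f + W f \left(61 + W\right)}{6} = - \frac{f}{6} - \frac{W f \left(61 + W\right)}{6}$)
$\left(-48449 - 38791\right) \left(38784 + Q{\left(-115,50 \right)}\right) = \left(-48449 - 38791\right) \left(38784 - - \frac{115 \left(1 + 50^{2} + 61 \cdot 50\right)}{6}\right) = - 87240 \left(38784 - - \frac{115 \left(1 + 2500 + 3050\right)}{6}\right) = - 87240 \left(38784 - \left(- \frac{115}{6}\right) 5551\right) = - 87240 \left(38784 + \frac{638365}{6}\right) = \left(-87240\right) \frac{871069}{6} = -12665343260$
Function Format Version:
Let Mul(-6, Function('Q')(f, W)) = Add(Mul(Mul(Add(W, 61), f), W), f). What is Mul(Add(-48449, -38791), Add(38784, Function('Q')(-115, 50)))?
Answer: -12665343260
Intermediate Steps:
Function('Q')(f, W) = Add(Mul(Rational(-1, 6), f), Mul(Rational(-1, 6), W, f, Add(61, W))) (Function('Q')(f, W) = Mul(Rational(-1, 6), Add(Mul(Mul(Add(W, 61), f), W), f)) = Mul(Rational(-1, 6), Add(Mul(Mul(Add(61, W), f), W), f)) = Mul(Rational(-1, 6), Add(Mul(Mul(f, Add(61, W)), W), f)) = Mul(Rational(-1, 6), Add(Mul(W, f, Add(61, W)), f)) = Mul(Rational(-1, 6), Add(f, Mul(W, f, Add(61, W)))) = Add(Mul(Rational(-1, 6), f), Mul(Rational(-1, 6), W, f, Add(61, W))))
Mul(Add(-48449, -38791), Add(38784, Function('Q')(-115, 50))) = Mul(Add(-48449, -38791), Add(38784, Mul(Rational(-1, 6), -115, Add(1, Pow(50, 2), Mul(61, 50))))) = Mul(-87240, Add(38784, Mul(Rational(-1, 6), -115, Add(1, 2500, 3050)))) = Mul(-87240, Add(38784, Mul(Rational(-1, 6), -115, 5551))) = Mul(-87240, Add(38784, Rational(638365, 6))) = Mul(-87240, Rational(871069, 6)) = -12665343260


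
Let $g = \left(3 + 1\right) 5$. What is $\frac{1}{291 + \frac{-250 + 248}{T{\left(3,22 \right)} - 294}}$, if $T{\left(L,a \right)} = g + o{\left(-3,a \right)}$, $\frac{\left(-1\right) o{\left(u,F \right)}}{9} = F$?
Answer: $\frac{236}{68677} \approx 0.0034364$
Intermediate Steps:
$o{\left(u,F \right)} = - 9 F$
$g = 20$ ($g = 4 \cdot 5 = 20$)
$T{\left(L,a \right)} = 20 - 9 a$
$\frac{1}{291 + \frac{-250 + 248}{T{\left(3,22 \right)} - 294}} = \frac{1}{291 + \frac{-250 + 248}{\left(20 - 198\right) - 294}} = \frac{1}{291 - \frac{2}{\left(20 - 198\right) - 294}} = \frac{1}{291 - \frac{2}{-178 - 294}} = \frac{1}{291 - \frac{2}{-472}} = \frac{1}{291 - - \frac{1}{236}} = \frac{1}{291 + \frac{1}{236}} = \frac{1}{\frac{68677}{236}} = \frac{236}{68677}$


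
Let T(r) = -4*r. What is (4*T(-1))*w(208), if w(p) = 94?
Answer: 1504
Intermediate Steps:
(4*T(-1))*w(208) = (4*(-4*(-1)))*94 = (4*4)*94 = 16*94 = 1504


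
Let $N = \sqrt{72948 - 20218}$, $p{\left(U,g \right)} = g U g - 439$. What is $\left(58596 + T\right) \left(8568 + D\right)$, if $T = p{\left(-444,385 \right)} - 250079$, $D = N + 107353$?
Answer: $-7651229050062 - 66003822 \sqrt{52730} \approx -7.6664 \cdot 10^{12}$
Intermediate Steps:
$p{\left(U,g \right)} = -439 + U g^{2}$ ($p{\left(U,g \right)} = U g g - 439 = U g^{2} - 439 = -439 + U g^{2}$)
$N = \sqrt{52730} \approx 229.63$
$D = 107353 + \sqrt{52730}$ ($D = \sqrt{52730} + 107353 = 107353 + \sqrt{52730} \approx 1.0758 \cdot 10^{5}$)
$T = -66062418$ ($T = \left(-439 - 444 \cdot 385^{2}\right) - 250079 = \left(-439 - 65811900\right) - 250079 = -65812339 - 250079 = -66062418$)
$\left(58596 + T\right) \left(8568 + D\right) = \left(58596 - 66062418\right) \left(8568 + \left(107353 + \sqrt{52730}\right)\right) = - 66003822 \left(115921 + \sqrt{52730}\right) = -7651229050062 - 66003822 \sqrt{52730}$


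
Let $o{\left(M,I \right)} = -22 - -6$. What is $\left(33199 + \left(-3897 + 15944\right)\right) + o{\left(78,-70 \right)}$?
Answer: $45230$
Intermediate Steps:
$o{\left(M,I \right)} = -16$ ($o{\left(M,I \right)} = -22 + 6 = -16$)
$\left(33199 + \left(-3897 + 15944\right)\right) + o{\left(78,-70 \right)} = \left(33199 + \left(-3897 + 15944\right)\right) - 16 = \left(33199 + 12047\right) - 16 = 45246 - 16 = 45230$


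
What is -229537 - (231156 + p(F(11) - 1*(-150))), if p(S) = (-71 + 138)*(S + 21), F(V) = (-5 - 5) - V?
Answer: -470743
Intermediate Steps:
F(V) = -10 - V
p(S) = 1407 + 67*S (p(S) = 67*(21 + S) = 1407 + 67*S)
-229537 - (231156 + p(F(11) - 1*(-150))) = -229537 - (231156 + (1407 + 67*((-10 - 1*11) - 1*(-150)))) = -229537 - (231156 + (1407 + 67*((-10 - 11) + 150))) = -229537 - (231156 + (1407 + 67*(-21 + 150))) = -229537 - (231156 + (1407 + 67*129)) = -229537 - (231156 + (1407 + 8643)) = -229537 - (231156 + 10050) = -229537 - 1*241206 = -229537 - 241206 = -470743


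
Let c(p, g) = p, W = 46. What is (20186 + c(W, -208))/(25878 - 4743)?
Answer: 6744/7045 ≈ 0.95727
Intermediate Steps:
(20186 + c(W, -208))/(25878 - 4743) = (20186 + 46)/(25878 - 4743) = 20232/21135 = 20232*(1/21135) = 6744/7045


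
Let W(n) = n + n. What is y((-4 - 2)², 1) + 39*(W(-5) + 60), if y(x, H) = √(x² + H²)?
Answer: 1950 + √1297 ≈ 1986.0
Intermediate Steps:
W(n) = 2*n
y(x, H) = √(H² + x²)
y((-4 - 2)², 1) + 39*(W(-5) + 60) = √(1² + ((-4 - 2)²)²) + 39*(2*(-5) + 60) = √(1 + ((-6)²)²) + 39*(-10 + 60) = √(1 + 36²) + 39*50 = √(1 + 1296) + 1950 = √1297 + 1950 = 1950 + √1297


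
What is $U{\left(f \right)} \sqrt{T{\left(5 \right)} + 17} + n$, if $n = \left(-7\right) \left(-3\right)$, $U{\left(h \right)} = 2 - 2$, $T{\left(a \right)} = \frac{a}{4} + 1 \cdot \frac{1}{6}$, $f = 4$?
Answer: $21$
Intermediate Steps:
$T{\left(a \right)} = \frac{1}{6} + \frac{a}{4}$ ($T{\left(a \right)} = a \frac{1}{4} + 1 \cdot \frac{1}{6} = \frac{a}{4} + \frac{1}{6} = \frac{1}{6} + \frac{a}{4}$)
$U{\left(h \right)} = 0$
$n = 21$
$U{\left(f \right)} \sqrt{T{\left(5 \right)} + 17} + n = 0 \sqrt{\left(\frac{1}{6} + \frac{1}{4} \cdot 5\right) + 17} + 21 = 0 \sqrt{\left(\frac{1}{6} + \frac{5}{4}\right) + 17} + 21 = 0 \sqrt{\frac{17}{12} + 17} + 21 = 0 \sqrt{\frac{221}{12}} + 21 = 0 \frac{\sqrt{663}}{6} + 21 = 0 + 21 = 21$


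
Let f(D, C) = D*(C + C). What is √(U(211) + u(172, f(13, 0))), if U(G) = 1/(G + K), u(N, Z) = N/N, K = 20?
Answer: 2*√13398/231 ≈ 1.0022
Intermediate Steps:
f(D, C) = 2*C*D (f(D, C) = D*(2*C) = 2*C*D)
u(N, Z) = 1
U(G) = 1/(20 + G) (U(G) = 1/(G + 20) = 1/(20 + G))
√(U(211) + u(172, f(13, 0))) = √(1/(20 + 211) + 1) = √(1/231 + 1) = √(232/231) = 2*√13398/231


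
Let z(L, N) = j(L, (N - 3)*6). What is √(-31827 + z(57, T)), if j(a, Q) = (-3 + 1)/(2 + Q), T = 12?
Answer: I*√6238099/14 ≈ 178.4*I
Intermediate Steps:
j(a, Q) = -2/(2 + Q)
z(L, N) = -2/(-16 + 6*N) (z(L, N) = -2/(2 + (N - 3)*6) = -2/(2 + (-3 + N)*6) = -2/(2 + (-18 + 6*N)) = -2/(-16 + 6*N))
√(-31827 + z(57, T)) = √(-31827 - 1/(-8 + 3*12)) = √(-31827 - 1/(-8 + 36)) = √(-31827 - 1/28) = √(-891157/28) = I*√6238099/14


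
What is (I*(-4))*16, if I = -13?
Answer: 832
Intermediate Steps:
(I*(-4))*16 = -13*(-4)*16 = 52*16 = 832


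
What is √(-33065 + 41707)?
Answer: √8642 ≈ 92.962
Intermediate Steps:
√(-33065 + 41707) = √8642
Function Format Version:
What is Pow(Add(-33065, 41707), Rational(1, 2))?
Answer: Pow(8642, Rational(1, 2)) ≈ 92.962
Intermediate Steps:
Pow(Add(-33065, 41707), Rational(1, 2)) = Pow(8642, Rational(1, 2))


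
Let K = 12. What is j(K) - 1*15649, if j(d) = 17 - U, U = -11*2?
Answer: -15610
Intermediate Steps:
U = -22
j(d) = 39 (j(d) = 17 - 1*(-22) = 17 + 22 = 39)
j(K) - 1*15649 = 39 - 1*15649 = 39 - 15649 = -15610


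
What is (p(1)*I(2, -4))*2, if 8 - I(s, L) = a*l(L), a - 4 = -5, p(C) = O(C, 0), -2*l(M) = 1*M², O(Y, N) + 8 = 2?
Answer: 0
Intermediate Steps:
O(Y, N) = -6 (O(Y, N) = -8 + 2 = -6)
l(M) = -M²/2
p(C) = -6
a = -1 (a = 4 - 5 = -1)
I(s, L) = 8 - L²/2 (I(s, L) = 8 - (-1)*(-L²/2) = 8 - L²/2)
(p(1)*I(2, -4))*2 = -6*(8 - ½*(-4)²)*2 = -6*(8 - ½*16)*2 = -6*(8 - 8)*2 = -6*0*2 = 0*2 = 0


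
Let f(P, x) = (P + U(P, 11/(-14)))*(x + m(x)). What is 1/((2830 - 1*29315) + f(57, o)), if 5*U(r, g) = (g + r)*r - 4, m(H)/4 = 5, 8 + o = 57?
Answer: 70/1512767 ≈ 4.6273e-5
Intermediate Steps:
o = 49 (o = -8 + 57 = 49)
m(H) = 20 (m(H) = 4*5 = 20)
U(r, g) = -4/5 + r*(g + r)/5 (U(r, g) = ((g + r)*r - 4)/5 = (r*(g + r) - 4)/5 = (-4 + r*(g + r))/5 = -4/5 + r*(g + r)/5)
f(P, x) = (20 + x)*(-4/5 + P**2/5 + 59*P/70) (f(P, x) = (P + (-4/5 + P**2/5 + (11/(-14))*P/5))*(x + 20) = (P + (-4/5 + P**2/5 + (11*(-1/14))*P/5))*(20 + x) = (P + (-4/5 + P**2/5 + (1/5)*(-11/14)*P))*(20 + x) = (P + (-4/5 + P**2/5 - 11*P/70))*(20 + x) = (P + (-4/5 - 11*P/70 + P**2/5))*(20 + x) = (-4/5 + P**2/5 + 59*P/70)*(20 + x) = (20 + x)*(-4/5 + P**2/5 + 59*P/70))
1/((2830 - 1*29315) + f(57, o)) = 1/((2830 - 1*29315) + (-16 + 4*57**2 - 4/5*49 + (118/7)*57 + (1/5)*49*57**2 + (59/70)*57*49)) = 1/((2830 - 29315) + (-16 + 4*3249 - 196/5 + 6726/7 + (1/5)*49*3249 + 23541/10)) = 1/(-26485 + (-16 + 12996 - 196/5 + 6726/7 + 159201/5 + 23541/10)) = 1/(-26485 + 3366717/70) = 1/(1512767/70) = 70/1512767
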